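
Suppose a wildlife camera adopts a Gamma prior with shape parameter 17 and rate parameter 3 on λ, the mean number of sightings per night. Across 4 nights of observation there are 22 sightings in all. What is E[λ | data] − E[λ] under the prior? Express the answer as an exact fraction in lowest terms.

-2/21

Total count 22 over total exposure 4 nights.
The Gamma prior is conjugate for the Poisson rate, so λ | data ~ Gamma(17+22, 3+4) = Gamma(39, 7).
Posterior mean = 39/7 = 39/7; prior mean = 17/3 = 17/3. Difference = 39/7 − 17/3 = -2/21.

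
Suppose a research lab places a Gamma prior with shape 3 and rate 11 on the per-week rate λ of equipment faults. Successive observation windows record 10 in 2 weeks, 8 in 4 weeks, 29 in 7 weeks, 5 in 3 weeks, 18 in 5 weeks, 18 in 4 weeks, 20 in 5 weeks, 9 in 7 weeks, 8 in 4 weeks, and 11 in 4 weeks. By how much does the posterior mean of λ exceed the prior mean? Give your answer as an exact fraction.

Total count: 10 + 8 + 29 + 5 + 18 + 18 + 20 + 9 + 8 + 11 = 136.
Total exposure: 2 + 4 + 7 + 3 + 5 + 4 + 5 + 7 + 4 + 4 = 45 weeks.
Conjugate update: add total count to the shape and total exposure to the rate, giving Gamma(139, 56).
Posterior mean = 139/56 = 139/56; prior mean = 3/11 = 3/11. Difference = 139/56 − 3/11 = 1361/616.

1361/616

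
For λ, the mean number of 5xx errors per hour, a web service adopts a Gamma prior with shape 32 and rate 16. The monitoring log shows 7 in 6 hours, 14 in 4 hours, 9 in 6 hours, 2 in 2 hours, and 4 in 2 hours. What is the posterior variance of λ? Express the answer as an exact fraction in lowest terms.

17/324

Total count: 7 + 14 + 9 + 2 + 4 = 36.
Total exposure: 6 + 4 + 6 + 2 + 2 = 20 hours.
By Gamma–Poisson conjugacy, the posterior is Gamma(α + Σx, β + Σt) = Gamma(32 + 36, 16 + 20) = Gamma(68, 36).
Posterior variance = α'/β'² = 68/1296 = 17/324.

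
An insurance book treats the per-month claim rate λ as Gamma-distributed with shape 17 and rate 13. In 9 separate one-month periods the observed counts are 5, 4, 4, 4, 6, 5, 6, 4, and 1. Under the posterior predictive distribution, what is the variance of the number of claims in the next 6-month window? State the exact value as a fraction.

Total count: 5 + 4 + 4 + 4 + 6 + 5 + 6 + 4 + 1 = 39.
Total exposure: 9 months.
The Gamma prior is conjugate for the Poisson rate, so λ | data ~ Gamma(17+39, 13+9) = Gamma(56, 22).
The posterior predictive for a window of length T is Negative Binomial with variance T·α'·(β'+T)/β'² = 6·56·28/484 = 2352/121.

2352/121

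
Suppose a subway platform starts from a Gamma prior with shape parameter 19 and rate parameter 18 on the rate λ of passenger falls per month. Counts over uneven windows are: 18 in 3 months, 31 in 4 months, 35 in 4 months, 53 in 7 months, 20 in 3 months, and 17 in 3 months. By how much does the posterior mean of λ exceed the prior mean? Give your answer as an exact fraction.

Total count: 18 + 31 + 35 + 53 + 20 + 17 = 174.
Total exposure: 3 + 4 + 4 + 7 + 3 + 3 = 24 months.
Posterior: α' = 19 + 174 = 193, β' = 18 + 24 = 42.
Posterior mean = 193/42 = 193/42; prior mean = 19/18 = 19/18. Difference = 193/42 − 19/18 = 223/63.

223/63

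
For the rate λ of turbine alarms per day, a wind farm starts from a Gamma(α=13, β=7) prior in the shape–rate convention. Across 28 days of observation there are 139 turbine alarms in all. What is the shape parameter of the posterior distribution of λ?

Total count 139 over total exposure 28 days.
Conjugate update: add total count to the shape and total exposure to the rate, giving Gamma(152, 35).

152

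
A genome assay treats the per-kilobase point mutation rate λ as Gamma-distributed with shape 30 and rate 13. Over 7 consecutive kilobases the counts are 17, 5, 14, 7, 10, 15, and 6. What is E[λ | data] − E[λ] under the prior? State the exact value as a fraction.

188/65

Total count: 17 + 5 + 14 + 7 + 10 + 15 + 6 = 74.
Total exposure: 7 kilobases.
The Gamma prior is conjugate for the Poisson rate, so λ | data ~ Gamma(30+74, 13+7) = Gamma(104, 20).
Posterior mean = 104/20 = 26/5; prior mean = 30/13 = 30/13. Difference = 26/5 − 30/13 = 188/65.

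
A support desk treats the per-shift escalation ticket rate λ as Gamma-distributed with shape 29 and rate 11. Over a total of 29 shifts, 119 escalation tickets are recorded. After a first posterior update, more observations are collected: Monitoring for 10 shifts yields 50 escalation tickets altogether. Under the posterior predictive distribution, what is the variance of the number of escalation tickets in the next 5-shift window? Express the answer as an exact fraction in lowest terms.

1089/50

Total count 119 over total exposure 29 shifts.
After the first batch: Gamma(29 + 119, 11 + 29) = Gamma(148, 40).
Total count 50 over total exposure 10 shifts.
After the second batch: Gamma(148 + 50, 40 + 10) = Gamma(198, 50).
The posterior predictive for a window of length T is Negative Binomial with variance T·α'·(β'+T)/β'² = 5·198·55/2500 = 1089/50.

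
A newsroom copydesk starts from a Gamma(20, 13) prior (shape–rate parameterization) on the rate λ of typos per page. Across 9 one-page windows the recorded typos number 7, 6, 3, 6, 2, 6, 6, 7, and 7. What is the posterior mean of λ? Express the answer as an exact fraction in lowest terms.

Total count: 7 + 6 + 3 + 6 + 2 + 6 + 6 + 7 + 7 = 50.
Total exposure: 9 pages.
Conjugate update: add total count to the shape and total exposure to the rate, giving Gamma(70, 22).
Posterior mean = α'/β' = 70/22 = 35/11.

35/11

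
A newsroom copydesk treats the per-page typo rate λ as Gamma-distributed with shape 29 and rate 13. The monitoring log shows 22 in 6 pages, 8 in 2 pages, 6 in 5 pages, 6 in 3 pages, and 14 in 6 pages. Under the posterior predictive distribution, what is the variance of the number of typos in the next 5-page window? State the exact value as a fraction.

Total count: 22 + 8 + 6 + 6 + 14 = 56.
Total exposure: 6 + 2 + 5 + 3 + 6 = 22 pages.
Gamma(α, β) with Poisson data over total exposure Σt gives posterior Gamma(α+Σx, β+Σt) = Gamma(85, 35).
The posterior predictive for a window of length T is Negative Binomial with variance T·α'·(β'+T)/β'² = 5·85·40/1225 = 680/49.

680/49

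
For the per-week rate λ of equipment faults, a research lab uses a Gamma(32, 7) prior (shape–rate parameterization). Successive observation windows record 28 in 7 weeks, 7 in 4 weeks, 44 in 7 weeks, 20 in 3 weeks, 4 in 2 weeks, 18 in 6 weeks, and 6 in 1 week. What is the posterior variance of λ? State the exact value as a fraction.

159/1369

Total count: 28 + 7 + 44 + 20 + 4 + 18 + 6 = 127.
Total exposure: 7 + 4 + 7 + 3 + 2 + 6 + 1 = 30 weeks.
Gamma(α, β) with Poisson data over total exposure Σt gives posterior Gamma(α+Σx, β+Σt) = Gamma(159, 37).
Posterior variance = α'/β'² = 159/1369.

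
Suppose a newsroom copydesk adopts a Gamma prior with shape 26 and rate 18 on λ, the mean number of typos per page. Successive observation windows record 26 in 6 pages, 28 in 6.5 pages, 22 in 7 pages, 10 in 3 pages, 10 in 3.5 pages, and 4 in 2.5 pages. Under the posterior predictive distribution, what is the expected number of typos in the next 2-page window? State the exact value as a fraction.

168/31

Total count: 26 + 28 + 22 + 10 + 10 + 4 = 100.
Total exposure: 6 + 6.5 + 7 + 3 + 3.5 + 2.5 = 28.5 pages.
The Gamma prior is conjugate for the Poisson rate, so λ | data ~ Gamma(26+100, 18+28.5) = Gamma(126, 93/2).
Predictive mean over a 2-page window = T·E[λ|data] = 2·126/(93/2) = 168/31.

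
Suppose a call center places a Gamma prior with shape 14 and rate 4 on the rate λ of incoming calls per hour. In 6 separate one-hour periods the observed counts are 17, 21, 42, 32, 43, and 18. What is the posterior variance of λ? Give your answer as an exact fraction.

187/100

Total count: 17 + 21 + 42 + 32 + 43 + 18 = 173.
Total exposure: 6 hours.
By Gamma–Poisson conjugacy, the posterior is Gamma(α + Σx, β + Σt) = Gamma(14 + 173, 4 + 6) = Gamma(187, 10).
Posterior variance = α'/β'² = 187/100.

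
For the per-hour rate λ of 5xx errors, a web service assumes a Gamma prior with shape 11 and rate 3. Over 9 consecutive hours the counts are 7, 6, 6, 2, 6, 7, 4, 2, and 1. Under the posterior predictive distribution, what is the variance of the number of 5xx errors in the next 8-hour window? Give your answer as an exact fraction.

520/9

Total count: 7 + 6 + 6 + 2 + 6 + 7 + 4 + 2 + 1 = 41.
Total exposure: 9 hours.
Conjugate update: add total count to the shape and total exposure to the rate, giving Gamma(52, 12).
The posterior predictive for a window of length T is Negative Binomial with variance T·α'·(β'+T)/β'² = 8·52·20/144 = 520/9.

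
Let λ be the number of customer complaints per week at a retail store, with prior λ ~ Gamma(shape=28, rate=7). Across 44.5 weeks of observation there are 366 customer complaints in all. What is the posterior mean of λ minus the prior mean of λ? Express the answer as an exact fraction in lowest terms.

Total count 366 over total exposure 44.5 weeks.
By Gamma–Poisson conjugacy, the posterior is Gamma(α + Σx, β + Σt) = Gamma(28 + 366, 7 + 44.5) = Gamma(394, 103/2).
Posterior mean = 394/(103/2) = 788/103; prior mean = 28/7 = 4. Difference = 788/103 − 4 = 376/103.

376/103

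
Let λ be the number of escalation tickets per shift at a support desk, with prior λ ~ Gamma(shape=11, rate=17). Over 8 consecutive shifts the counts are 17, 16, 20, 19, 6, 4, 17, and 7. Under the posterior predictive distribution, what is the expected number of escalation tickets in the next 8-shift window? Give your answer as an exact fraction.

936/25

Total count: 17 + 16 + 20 + 19 + 6 + 4 + 17 + 7 = 106.
Total exposure: 8 shifts.
Gamma(α, β) with Poisson data over total exposure Σt gives posterior Gamma(α+Σx, β+Σt) = Gamma(117, 25).
Predictive mean over an 8-shift window = T·E[λ|data] = 8·117/25 = 936/25.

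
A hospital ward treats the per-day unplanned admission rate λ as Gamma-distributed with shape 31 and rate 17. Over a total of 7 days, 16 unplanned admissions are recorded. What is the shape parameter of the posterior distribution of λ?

47

Total count 16 over total exposure 7 days.
The Gamma prior is conjugate for the Poisson rate, so λ | data ~ Gamma(31+16, 17+7) = Gamma(47, 24).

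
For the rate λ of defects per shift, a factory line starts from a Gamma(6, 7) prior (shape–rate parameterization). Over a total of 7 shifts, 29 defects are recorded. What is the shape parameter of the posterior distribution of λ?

35

Total count 29 over total exposure 7 shifts.
Conjugate update: add total count to the shape and total exposure to the rate, giving Gamma(35, 14).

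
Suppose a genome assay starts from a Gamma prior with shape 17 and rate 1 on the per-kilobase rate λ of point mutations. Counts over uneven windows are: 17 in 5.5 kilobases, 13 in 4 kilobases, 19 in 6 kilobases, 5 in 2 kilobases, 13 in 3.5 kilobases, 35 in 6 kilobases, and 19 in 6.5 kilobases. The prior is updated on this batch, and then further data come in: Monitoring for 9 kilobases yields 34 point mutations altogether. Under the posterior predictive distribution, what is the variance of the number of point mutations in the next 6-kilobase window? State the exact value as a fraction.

Total count: 17 + 13 + 19 + 5 + 13 + 35 + 19 = 121.
Total exposure: 5.5 + 4 + 6 + 2 + 3.5 + 6 + 6.5 = 33.5 kilobases.
After the first batch: Gamma(17 + 121, 1 + 33.5) = Gamma(138, 69/2).
Total count 34 over total exposure 9 kilobases.
After the second batch: Gamma(138 + 34, 69/2 + 9) = Gamma(172, 87/2).
The posterior predictive for a window of length T is Negative Binomial with variance T·α'·(β'+T)/β'² = 6·172·(99/2)/(7569/4) = 22704/841.

22704/841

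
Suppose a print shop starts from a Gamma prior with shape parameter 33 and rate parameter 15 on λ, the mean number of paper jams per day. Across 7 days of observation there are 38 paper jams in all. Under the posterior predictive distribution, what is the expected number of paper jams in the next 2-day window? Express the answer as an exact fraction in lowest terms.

71/11

Total count 38 over total exposure 7 days.
By Gamma–Poisson conjugacy, the posterior is Gamma(α + Σx, β + Σt) = Gamma(33 + 38, 15 + 7) = Gamma(71, 22).
Predictive mean over a 2-day window = T·E[λ|data] = 2·71/22 = 71/11.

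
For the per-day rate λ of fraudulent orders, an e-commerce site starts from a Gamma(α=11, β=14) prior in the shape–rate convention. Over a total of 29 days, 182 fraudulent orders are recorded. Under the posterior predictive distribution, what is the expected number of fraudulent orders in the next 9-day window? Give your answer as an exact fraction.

1737/43

Total count 182 over total exposure 29 days.
Gamma(α, β) with Poisson data over total exposure Σt gives posterior Gamma(α+Σx, β+Σt) = Gamma(193, 43).
Predictive mean over a 9-day window = T·E[λ|data] = 9·193/43 = 1737/43.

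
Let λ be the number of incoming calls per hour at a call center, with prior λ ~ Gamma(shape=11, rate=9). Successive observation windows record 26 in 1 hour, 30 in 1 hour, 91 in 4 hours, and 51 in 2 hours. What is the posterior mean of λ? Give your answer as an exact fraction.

209/17

Total count: 26 + 30 + 91 + 51 = 198.
Total exposure: 1 + 1 + 4 + 2 = 8 hours.
Posterior: α' = 11 + 198 = 209, β' = 9 + 8 = 17.
Posterior mean = α'/β' = 209/17.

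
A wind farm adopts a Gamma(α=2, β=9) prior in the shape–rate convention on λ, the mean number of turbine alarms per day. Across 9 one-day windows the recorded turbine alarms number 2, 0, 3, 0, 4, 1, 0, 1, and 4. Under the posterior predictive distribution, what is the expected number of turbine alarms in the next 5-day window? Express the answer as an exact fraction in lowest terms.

Total count: 2 + 0 + 3 + 0 + 4 + 1 + 0 + 1 + 4 = 15.
Total exposure: 9 days.
Posterior: α' = 2 + 15 = 17, β' = 9 + 9 = 18.
Predictive mean over a 5-day window = T·E[λ|data] = 5·17/18 = 85/18.

85/18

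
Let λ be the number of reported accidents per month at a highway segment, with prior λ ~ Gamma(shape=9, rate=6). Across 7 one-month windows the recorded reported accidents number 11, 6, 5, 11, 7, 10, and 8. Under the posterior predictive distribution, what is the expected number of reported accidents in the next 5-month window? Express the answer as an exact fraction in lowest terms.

335/13

Total count: 11 + 6 + 5 + 11 + 7 + 10 + 8 = 58.
Total exposure: 7 months.
Gamma(α, β) with Poisson data over total exposure Σt gives posterior Gamma(α+Σx, β+Σt) = Gamma(67, 13).
Predictive mean over a 5-month window = T·E[λ|data] = 5·67/13 = 335/13.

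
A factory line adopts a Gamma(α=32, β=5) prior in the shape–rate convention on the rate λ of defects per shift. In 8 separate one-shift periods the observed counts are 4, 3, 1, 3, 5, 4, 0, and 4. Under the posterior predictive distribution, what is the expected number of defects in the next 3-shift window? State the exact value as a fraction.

168/13

Total count: 4 + 3 + 1 + 3 + 5 + 4 + 0 + 4 = 24.
Total exposure: 8 shifts.
The Gamma prior is conjugate for the Poisson rate, so λ | data ~ Gamma(32+24, 5+8) = Gamma(56, 13).
Predictive mean over a 3-shift window = T·E[λ|data] = 3·56/13 = 168/13.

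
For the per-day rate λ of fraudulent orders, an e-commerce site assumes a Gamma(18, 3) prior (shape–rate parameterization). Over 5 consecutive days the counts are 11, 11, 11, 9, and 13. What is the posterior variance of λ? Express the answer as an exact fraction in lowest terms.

Total count: 11 + 11 + 11 + 9 + 13 = 55.
Total exposure: 5 days.
Gamma(α, β) with Poisson data over total exposure Σt gives posterior Gamma(α+Σx, β+Σt) = Gamma(73, 8).
Posterior variance = α'/β'² = 73/64.

73/64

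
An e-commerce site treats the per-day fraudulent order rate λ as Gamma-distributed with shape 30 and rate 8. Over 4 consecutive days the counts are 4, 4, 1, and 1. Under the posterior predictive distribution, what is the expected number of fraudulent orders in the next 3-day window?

Total count: 4 + 4 + 1 + 1 = 10.
Total exposure: 4 days.
Posterior: α' = 30 + 10 = 40, β' = 8 + 4 = 12.
Predictive mean over a 3-day window = T·E[λ|data] = 3·40/12 = 10.

10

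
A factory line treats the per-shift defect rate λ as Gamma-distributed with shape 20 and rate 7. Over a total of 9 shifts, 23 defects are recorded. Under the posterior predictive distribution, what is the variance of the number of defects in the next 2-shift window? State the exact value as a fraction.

Total count 23 over total exposure 9 shifts.
By Gamma–Poisson conjugacy, the posterior is Gamma(α + Σx, β + Σt) = Gamma(20 + 23, 7 + 9) = Gamma(43, 16).
The posterior predictive for a window of length T is Negative Binomial with variance T·α'·(β'+T)/β'² = 2·43·18/256 = 387/64.

387/64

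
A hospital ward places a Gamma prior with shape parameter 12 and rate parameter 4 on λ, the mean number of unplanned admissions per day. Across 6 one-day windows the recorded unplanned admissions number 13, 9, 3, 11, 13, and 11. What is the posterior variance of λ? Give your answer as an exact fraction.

Total count: 13 + 9 + 3 + 11 + 13 + 11 = 60.
Total exposure: 6 days.
Gamma(α, β) with Poisson data over total exposure Σt gives posterior Gamma(α+Σx, β+Σt) = Gamma(72, 10).
Posterior variance = α'/β'² = 72/100 = 18/25.

18/25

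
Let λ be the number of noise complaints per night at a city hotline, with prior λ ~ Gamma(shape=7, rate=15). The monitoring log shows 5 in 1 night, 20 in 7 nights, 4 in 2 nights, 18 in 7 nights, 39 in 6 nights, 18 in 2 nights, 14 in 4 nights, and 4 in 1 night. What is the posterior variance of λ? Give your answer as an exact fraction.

Total count: 5 + 20 + 4 + 18 + 39 + 18 + 14 + 4 = 122.
Total exposure: 1 + 7 + 2 + 7 + 6 + 2 + 4 + 1 = 30 nights.
Posterior: α' = 7 + 122 = 129, β' = 15 + 30 = 45.
Posterior variance = α'/β'² = 129/2025 = 43/675.

43/675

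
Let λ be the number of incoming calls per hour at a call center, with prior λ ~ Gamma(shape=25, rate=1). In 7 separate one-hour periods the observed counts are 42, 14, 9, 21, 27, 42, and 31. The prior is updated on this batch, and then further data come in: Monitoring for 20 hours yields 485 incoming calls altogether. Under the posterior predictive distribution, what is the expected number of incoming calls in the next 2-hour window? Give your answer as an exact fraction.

Total count: 42 + 14 + 9 + 21 + 27 + 42 + 31 = 186.
Total exposure: 7 hours.
After the first batch: Gamma(25 + 186, 1 + 7) = Gamma(211, 8).
Total count 485 over total exposure 20 hours.
After the second batch: Gamma(211 + 485, 8 + 20) = Gamma(696, 28).
Predictive mean over a 2-hour window = T·E[λ|data] = 2·696/28 = 348/7.

348/7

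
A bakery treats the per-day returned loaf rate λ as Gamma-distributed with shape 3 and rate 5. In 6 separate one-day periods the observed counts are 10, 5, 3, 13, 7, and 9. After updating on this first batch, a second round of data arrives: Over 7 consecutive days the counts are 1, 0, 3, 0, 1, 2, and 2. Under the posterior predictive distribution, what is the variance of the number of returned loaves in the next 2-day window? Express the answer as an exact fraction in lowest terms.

590/81

Total count: 10 + 5 + 3 + 13 + 7 + 9 = 47.
Total exposure: 6 days.
After the first batch: Gamma(3 + 47, 5 + 6) = Gamma(50, 11).
Total count: 1 + 0 + 3 + 0 + 1 + 2 + 2 = 9.
Total exposure: 7 days.
After the second batch: Gamma(50 + 9, 11 + 7) = Gamma(59, 18).
The posterior predictive for a window of length T is Negative Binomial with variance T·α'·(β'+T)/β'² = 2·59·20/324 = 590/81.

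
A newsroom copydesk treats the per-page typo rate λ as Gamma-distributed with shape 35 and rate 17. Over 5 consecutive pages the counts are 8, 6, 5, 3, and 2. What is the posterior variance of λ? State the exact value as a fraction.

59/484

Total count: 8 + 6 + 5 + 3 + 2 = 24.
Total exposure: 5 pages.
Conjugate update: add total count to the shape and total exposure to the rate, giving Gamma(59, 22).
Posterior variance = α'/β'² = 59/484.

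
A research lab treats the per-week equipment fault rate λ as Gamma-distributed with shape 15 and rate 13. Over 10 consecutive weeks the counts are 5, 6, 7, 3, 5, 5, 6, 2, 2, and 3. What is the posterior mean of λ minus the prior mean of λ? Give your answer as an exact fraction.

422/299

Total count: 5 + 6 + 7 + 3 + 5 + 5 + 6 + 2 + 2 + 3 = 44.
Total exposure: 10 weeks.
Conjugate update: add total count to the shape and total exposure to the rate, giving Gamma(59, 23).
Posterior mean = 59/23 = 59/23; prior mean = 15/13 = 15/13. Difference = 59/23 − 15/13 = 422/299.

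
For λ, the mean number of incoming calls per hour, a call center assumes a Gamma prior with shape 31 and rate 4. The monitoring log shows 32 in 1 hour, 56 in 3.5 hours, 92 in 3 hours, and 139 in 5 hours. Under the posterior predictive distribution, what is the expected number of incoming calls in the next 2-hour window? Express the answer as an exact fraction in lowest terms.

Total count: 32 + 56 + 92 + 139 = 319.
Total exposure: 1 + 3.5 + 3 + 5 = 12.5 hours.
Conjugate update: add total count to the shape and total exposure to the rate, giving Gamma(350, 33/2).
Predictive mean over a 2-hour window = T·E[λ|data] = 2·350/(33/2) = 1400/33.

1400/33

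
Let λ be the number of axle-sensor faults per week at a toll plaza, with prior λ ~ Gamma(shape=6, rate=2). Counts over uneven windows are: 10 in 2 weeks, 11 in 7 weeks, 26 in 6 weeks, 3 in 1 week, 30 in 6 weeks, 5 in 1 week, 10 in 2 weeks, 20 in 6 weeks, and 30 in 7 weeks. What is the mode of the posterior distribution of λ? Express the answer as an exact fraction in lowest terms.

15/4

Total count: 10 + 11 + 26 + 3 + 30 + 5 + 10 + 20 + 30 = 145.
Total exposure: 2 + 7 + 6 + 1 + 6 + 1 + 2 + 6 + 7 = 38 weeks.
Posterior: α' = 6 + 145 = 151, β' = 2 + 38 = 40.
Posterior mode = (α'−1)/β' = 150/40 = 15/4.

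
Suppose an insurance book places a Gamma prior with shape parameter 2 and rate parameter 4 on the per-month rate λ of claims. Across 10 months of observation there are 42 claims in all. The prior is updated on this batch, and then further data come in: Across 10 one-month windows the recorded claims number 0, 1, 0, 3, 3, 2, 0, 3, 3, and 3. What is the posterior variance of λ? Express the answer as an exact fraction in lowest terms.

Total count 42 over total exposure 10 months.
After the first batch: Gamma(2 + 42, 4 + 10) = Gamma(44, 14).
Total count: 0 + 1 + 0 + 3 + 3 + 2 + 0 + 3 + 3 + 3 = 18.
Total exposure: 10 months.
After the second batch: Gamma(44 + 18, 14 + 10) = Gamma(62, 24).
Posterior variance = α'/β'² = 62/576 = 31/288.

31/288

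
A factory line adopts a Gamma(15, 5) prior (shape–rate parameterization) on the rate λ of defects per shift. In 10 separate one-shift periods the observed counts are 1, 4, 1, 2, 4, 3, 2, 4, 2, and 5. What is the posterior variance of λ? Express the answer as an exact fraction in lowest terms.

Total count: 1 + 4 + 1 + 2 + 4 + 3 + 2 + 4 + 2 + 5 = 28.
Total exposure: 10 shifts.
By Gamma–Poisson conjugacy, the posterior is Gamma(α + Σx, β + Σt) = Gamma(15 + 28, 5 + 10) = Gamma(43, 15).
Posterior variance = α'/β'² = 43/225.

43/225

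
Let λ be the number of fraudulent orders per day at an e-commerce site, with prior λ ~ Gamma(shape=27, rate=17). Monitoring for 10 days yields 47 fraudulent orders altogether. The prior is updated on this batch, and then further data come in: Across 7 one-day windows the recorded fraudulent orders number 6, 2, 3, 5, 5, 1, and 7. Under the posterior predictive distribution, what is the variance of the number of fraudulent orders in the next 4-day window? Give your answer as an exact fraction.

Total count 47 over total exposure 10 days.
After the first batch: Gamma(27 + 47, 17 + 10) = Gamma(74, 27).
Total count: 6 + 2 + 3 + 5 + 5 + 1 + 7 = 29.
Total exposure: 7 days.
After the second batch: Gamma(74 + 29, 27 + 7) = Gamma(103, 34).
The posterior predictive for a window of length T is Negative Binomial with variance T·α'·(β'+T)/β'² = 4·103·38/1156 = 3914/289.

3914/289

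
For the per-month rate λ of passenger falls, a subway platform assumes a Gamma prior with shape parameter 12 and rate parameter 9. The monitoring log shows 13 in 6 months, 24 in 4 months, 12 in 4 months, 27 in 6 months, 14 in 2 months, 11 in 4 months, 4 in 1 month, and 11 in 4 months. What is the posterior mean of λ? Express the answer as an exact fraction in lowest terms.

Total count: 13 + 24 + 12 + 27 + 14 + 11 + 4 + 11 = 116.
Total exposure: 6 + 4 + 4 + 6 + 2 + 4 + 1 + 4 = 31 months.
Gamma(α, β) with Poisson data over total exposure Σt gives posterior Gamma(α+Σx, β+Σt) = Gamma(128, 40).
Posterior mean = α'/β' = 128/40 = 16/5.

16/5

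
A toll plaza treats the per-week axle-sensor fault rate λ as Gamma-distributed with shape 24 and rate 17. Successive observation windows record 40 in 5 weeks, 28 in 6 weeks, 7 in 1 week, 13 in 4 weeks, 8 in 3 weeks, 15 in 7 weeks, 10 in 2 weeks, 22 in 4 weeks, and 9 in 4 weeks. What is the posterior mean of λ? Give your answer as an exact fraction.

Total count: 40 + 28 + 7 + 13 + 8 + 15 + 10 + 22 + 9 = 152.
Total exposure: 5 + 6 + 1 + 4 + 3 + 7 + 2 + 4 + 4 = 36 weeks.
Posterior: α' = 24 + 152 = 176, β' = 17 + 36 = 53.
Posterior mean = α'/β' = 176/53.

176/53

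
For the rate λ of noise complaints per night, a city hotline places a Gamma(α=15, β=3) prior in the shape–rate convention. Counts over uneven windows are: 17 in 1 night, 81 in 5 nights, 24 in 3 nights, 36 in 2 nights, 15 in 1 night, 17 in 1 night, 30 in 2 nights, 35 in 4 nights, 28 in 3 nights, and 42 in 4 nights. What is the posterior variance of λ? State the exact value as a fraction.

Total count: 17 + 81 + 24 + 36 + 15 + 17 + 30 + 35 + 28 + 42 = 325.
Total exposure: 1 + 5 + 3 + 2 + 1 + 1 + 2 + 4 + 3 + 4 = 26 nights.
By Gamma–Poisson conjugacy, the posterior is Gamma(α + Σx, β + Σt) = Gamma(15 + 325, 3 + 26) = Gamma(340, 29).
Posterior variance = α'/β'² = 340/841.

340/841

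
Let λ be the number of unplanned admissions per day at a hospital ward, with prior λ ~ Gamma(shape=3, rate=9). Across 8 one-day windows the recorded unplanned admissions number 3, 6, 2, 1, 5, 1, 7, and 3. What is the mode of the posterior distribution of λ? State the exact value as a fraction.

30/17

Total count: 3 + 6 + 2 + 1 + 5 + 1 + 7 + 3 = 28.
Total exposure: 8 days.
Conjugate update: add total count to the shape and total exposure to the rate, giving Gamma(31, 17).
Posterior mode = (α'−1)/β' = 30/17.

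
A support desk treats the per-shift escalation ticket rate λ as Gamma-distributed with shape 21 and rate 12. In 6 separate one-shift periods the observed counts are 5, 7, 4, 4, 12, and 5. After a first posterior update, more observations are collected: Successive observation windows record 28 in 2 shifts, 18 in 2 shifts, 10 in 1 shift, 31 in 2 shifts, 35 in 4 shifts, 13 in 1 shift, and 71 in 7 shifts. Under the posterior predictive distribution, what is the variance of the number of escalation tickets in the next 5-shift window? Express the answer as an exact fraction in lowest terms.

55440/1369

Total count: 5 + 7 + 4 + 4 + 12 + 5 = 37.
Total exposure: 6 shifts.
After the first batch: Gamma(21 + 37, 12 + 6) = Gamma(58, 18).
Total count: 28 + 18 + 10 + 31 + 35 + 13 + 71 = 206.
Total exposure: 2 + 2 + 1 + 2 + 4 + 1 + 7 = 19 shifts.
After the second batch: Gamma(58 + 206, 18 + 19) = Gamma(264, 37).
The posterior predictive for a window of length T is Negative Binomial with variance T·α'·(β'+T)/β'² = 5·264·42/1369 = 55440/1369.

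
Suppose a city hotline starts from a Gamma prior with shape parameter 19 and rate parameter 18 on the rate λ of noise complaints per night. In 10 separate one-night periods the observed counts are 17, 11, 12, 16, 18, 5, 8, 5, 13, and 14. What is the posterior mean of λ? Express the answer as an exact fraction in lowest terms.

Total count: 17 + 11 + 12 + 16 + 18 + 5 + 8 + 5 + 13 + 14 = 119.
Total exposure: 10 nights.
Conjugate update: add total count to the shape and total exposure to the rate, giving Gamma(138, 28).
Posterior mean = α'/β' = 138/28 = 69/14.

69/14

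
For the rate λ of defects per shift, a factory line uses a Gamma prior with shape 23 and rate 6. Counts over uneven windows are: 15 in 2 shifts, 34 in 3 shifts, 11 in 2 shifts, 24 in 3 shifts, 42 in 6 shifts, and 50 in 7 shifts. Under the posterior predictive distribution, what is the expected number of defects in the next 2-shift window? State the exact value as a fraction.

Total count: 15 + 34 + 11 + 24 + 42 + 50 = 176.
Total exposure: 2 + 3 + 2 + 3 + 6 + 7 = 23 shifts.
The Gamma prior is conjugate for the Poisson rate, so λ | data ~ Gamma(23+176, 6+23) = Gamma(199, 29).
Predictive mean over a 2-shift window = T·E[λ|data] = 2·199/29 = 398/29.

398/29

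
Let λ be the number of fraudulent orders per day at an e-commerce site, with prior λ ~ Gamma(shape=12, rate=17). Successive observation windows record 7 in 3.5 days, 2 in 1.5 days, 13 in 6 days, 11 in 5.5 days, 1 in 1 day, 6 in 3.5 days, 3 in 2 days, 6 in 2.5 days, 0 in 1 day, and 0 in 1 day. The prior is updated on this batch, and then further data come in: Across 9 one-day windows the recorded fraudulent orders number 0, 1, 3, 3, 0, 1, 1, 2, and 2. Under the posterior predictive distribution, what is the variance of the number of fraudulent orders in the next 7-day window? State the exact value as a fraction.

Total count: 7 + 2 + 13 + 11 + 1 + 6 + 3 + 6 + 0 + 0 = 49.
Total exposure: 3.5 + 1.5 + 6 + 5.5 + 1 + 3.5 + 2 + 2.5 + 1 + 1 = 27.5 days.
After the first batch: Gamma(12 + 49, 17 + 27.5) = Gamma(61, 89/2).
Total count: 0 + 1 + 3 + 3 + 0 + 1 + 1 + 2 + 2 = 13.
Total exposure: 9 days.
After the second batch: Gamma(61 + 13, 89/2 + 9) = Gamma(74, 107/2).
The posterior predictive for a window of length T is Negative Binomial with variance T·α'·(β'+T)/β'² = 7·74·(121/2)/(11449/4) = 125356/11449.

125356/11449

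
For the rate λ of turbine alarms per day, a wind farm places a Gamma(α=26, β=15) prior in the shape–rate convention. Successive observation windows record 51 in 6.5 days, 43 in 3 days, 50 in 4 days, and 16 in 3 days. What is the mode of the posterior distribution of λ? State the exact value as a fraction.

370/63

Total count: 51 + 43 + 50 + 16 = 160.
Total exposure: 6.5 + 3 + 4 + 3 = 16.5 days.
By Gamma–Poisson conjugacy, the posterior is Gamma(α + Σx, β + Σt) = Gamma(26 + 160, 15 + 16.5) = Gamma(186, 63/2).
Posterior mode = (α'−1)/β' = 185/(63/2) = 370/63.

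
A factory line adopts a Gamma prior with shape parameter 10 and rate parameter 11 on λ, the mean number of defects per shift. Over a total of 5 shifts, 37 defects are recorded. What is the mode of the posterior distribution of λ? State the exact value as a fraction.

Total count 37 over total exposure 5 shifts.
Conjugate update: add total count to the shape and total exposure to the rate, giving Gamma(47, 16).
Posterior mode = (α'−1)/β' = 46/16 = 23/8.

23/8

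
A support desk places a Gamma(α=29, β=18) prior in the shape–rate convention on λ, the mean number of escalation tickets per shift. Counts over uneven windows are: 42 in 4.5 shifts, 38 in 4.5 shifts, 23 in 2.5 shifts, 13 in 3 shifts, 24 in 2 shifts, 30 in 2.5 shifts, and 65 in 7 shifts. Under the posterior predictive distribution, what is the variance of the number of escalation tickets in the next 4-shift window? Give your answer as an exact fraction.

288/11

Total count: 42 + 38 + 23 + 13 + 24 + 30 + 65 = 235.
Total exposure: 4.5 + 4.5 + 2.5 + 3 + 2 + 2.5 + 7 = 26 shifts.
Conjugate update: add total count to the shape and total exposure to the rate, giving Gamma(264, 44).
The posterior predictive for a window of length T is Negative Binomial with variance T·α'·(β'+T)/β'² = 4·264·48/1936 = 288/11.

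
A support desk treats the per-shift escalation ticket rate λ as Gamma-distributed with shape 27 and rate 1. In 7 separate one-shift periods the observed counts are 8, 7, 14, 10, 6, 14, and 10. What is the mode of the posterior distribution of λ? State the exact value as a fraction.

95/8

Total count: 8 + 7 + 14 + 10 + 6 + 14 + 10 = 69.
Total exposure: 7 shifts.
By Gamma–Poisson conjugacy, the posterior is Gamma(α + Σx, β + Σt) = Gamma(27 + 69, 1 + 7) = Gamma(96, 8).
Posterior mode = (α'−1)/β' = 95/8.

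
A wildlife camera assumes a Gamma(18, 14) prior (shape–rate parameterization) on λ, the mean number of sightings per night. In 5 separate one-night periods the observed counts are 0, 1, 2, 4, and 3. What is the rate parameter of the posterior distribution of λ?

19

Total count: 0 + 1 + 2 + 4 + 3 = 10.
Total exposure: 5 nights.
Posterior: α' = 18 + 10 = 28, β' = 14 + 5 = 19.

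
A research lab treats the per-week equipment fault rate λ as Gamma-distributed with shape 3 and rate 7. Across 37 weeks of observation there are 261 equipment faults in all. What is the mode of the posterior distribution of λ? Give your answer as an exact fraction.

263/44

Total count 261 over total exposure 37 weeks.
Posterior: α' = 3 + 261 = 264, β' = 7 + 37 = 44.
Posterior mode = (α'−1)/β' = 263/44.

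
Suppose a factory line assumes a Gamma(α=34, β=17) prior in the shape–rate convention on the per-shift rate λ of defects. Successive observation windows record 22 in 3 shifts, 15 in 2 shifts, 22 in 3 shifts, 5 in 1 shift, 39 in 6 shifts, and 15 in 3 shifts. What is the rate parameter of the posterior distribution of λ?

Total count: 22 + 15 + 22 + 5 + 39 + 15 = 118.
Total exposure: 3 + 2 + 3 + 1 + 6 + 3 = 18 shifts.
The Gamma prior is conjugate for the Poisson rate, so λ | data ~ Gamma(34+118, 17+18) = Gamma(152, 35).

35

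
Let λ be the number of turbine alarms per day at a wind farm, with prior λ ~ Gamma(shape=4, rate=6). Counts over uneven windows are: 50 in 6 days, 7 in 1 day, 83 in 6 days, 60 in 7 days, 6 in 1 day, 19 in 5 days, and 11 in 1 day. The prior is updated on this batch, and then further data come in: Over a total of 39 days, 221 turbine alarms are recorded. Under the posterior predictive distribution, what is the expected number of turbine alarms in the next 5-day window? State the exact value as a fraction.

Total count: 50 + 7 + 83 + 60 + 6 + 19 + 11 = 236.
Total exposure: 6 + 1 + 6 + 7 + 1 + 5 + 1 = 27 days.
After the first batch: Gamma(4 + 236, 6 + 27) = Gamma(240, 33).
Total count 221 over total exposure 39 days.
After the second batch: Gamma(240 + 221, 33 + 39) = Gamma(461, 72).
Predictive mean over a 5-day window = T·E[λ|data] = 5·461/72 = 2305/72.

2305/72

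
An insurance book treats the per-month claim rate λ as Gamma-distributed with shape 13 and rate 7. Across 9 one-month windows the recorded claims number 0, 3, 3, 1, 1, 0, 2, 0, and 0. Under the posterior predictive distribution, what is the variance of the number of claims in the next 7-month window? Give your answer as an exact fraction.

3703/256

Total count: 0 + 3 + 3 + 1 + 1 + 0 + 2 + 0 + 0 = 10.
Total exposure: 9 months.
The Gamma prior is conjugate for the Poisson rate, so λ | data ~ Gamma(13+10, 7+9) = Gamma(23, 16).
The posterior predictive for a window of length T is Negative Binomial with variance T·α'·(β'+T)/β'² = 7·23·23/256 = 3703/256.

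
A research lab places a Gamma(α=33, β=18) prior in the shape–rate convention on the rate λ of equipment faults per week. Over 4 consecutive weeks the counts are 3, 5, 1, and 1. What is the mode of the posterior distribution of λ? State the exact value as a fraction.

Total count: 3 + 5 + 1 + 1 = 10.
Total exposure: 4 weeks.
Posterior: α' = 33 + 10 = 43, β' = 18 + 4 = 22.
Posterior mode = (α'−1)/β' = 42/22 = 21/11.

21/11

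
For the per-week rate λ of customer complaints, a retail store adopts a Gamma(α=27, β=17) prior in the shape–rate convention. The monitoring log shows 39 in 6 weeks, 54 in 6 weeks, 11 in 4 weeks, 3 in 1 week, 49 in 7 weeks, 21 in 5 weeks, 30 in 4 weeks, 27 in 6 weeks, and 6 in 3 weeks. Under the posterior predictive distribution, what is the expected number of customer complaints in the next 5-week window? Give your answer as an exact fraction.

Total count: 39 + 54 + 11 + 3 + 49 + 21 + 30 + 27 + 6 = 240.
Total exposure: 6 + 6 + 4 + 1 + 7 + 5 + 4 + 6 + 3 = 42 weeks.
Conjugate update: add total count to the shape and total exposure to the rate, giving Gamma(267, 59).
Predictive mean over a 5-week window = T·E[λ|data] = 5·267/59 = 1335/59.

1335/59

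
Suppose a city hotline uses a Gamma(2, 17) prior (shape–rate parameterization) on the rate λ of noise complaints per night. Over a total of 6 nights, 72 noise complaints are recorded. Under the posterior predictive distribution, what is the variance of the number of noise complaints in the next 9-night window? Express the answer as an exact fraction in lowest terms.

21312/529

Total count 72 over total exposure 6 nights.
Gamma(α, β) with Poisson data over total exposure Σt gives posterior Gamma(α+Σx, β+Σt) = Gamma(74, 23).
The posterior predictive for a window of length T is Negative Binomial with variance T·α'·(β'+T)/β'² = 9·74·32/529 = 21312/529.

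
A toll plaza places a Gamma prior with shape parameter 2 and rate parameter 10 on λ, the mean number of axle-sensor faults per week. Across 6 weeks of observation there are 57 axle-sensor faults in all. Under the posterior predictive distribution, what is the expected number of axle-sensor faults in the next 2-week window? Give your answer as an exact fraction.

Total count 57 over total exposure 6 weeks.
By Gamma–Poisson conjugacy, the posterior is Gamma(α + Σx, β + Σt) = Gamma(2 + 57, 10 + 6) = Gamma(59, 16).
Predictive mean over a 2-week window = T·E[λ|data] = 2·59/16 = 59/8.

59/8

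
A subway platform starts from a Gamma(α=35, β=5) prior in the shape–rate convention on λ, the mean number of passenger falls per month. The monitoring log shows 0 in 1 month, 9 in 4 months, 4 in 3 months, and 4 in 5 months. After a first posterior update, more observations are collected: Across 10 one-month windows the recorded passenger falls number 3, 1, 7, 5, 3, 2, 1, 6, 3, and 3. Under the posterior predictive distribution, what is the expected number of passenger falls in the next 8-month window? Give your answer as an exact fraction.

172/7

Total count: 0 + 9 + 4 + 4 = 17.
Total exposure: 1 + 4 + 3 + 5 = 13 months.
After the first batch: Gamma(35 + 17, 5 + 13) = Gamma(52, 18).
Total count: 3 + 1 + 7 + 5 + 3 + 2 + 1 + 6 + 3 + 3 = 34.
Total exposure: 10 months.
After the second batch: Gamma(52 + 34, 18 + 10) = Gamma(86, 28).
Predictive mean over an 8-month window = T·E[λ|data] = 8·86/28 = 172/7.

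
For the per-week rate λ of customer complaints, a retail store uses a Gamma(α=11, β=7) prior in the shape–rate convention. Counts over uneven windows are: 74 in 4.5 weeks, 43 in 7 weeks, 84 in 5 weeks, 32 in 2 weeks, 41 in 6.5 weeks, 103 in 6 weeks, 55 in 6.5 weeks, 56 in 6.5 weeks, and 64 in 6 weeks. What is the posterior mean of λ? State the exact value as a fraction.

563/57

Total count: 74 + 43 + 84 + 32 + 41 + 103 + 55 + 56 + 64 = 552.
Total exposure: 4.5 + 7 + 5 + 2 + 6.5 + 6 + 6.5 + 6.5 + 6 = 50 weeks.
Gamma(α, β) with Poisson data over total exposure Σt gives posterior Gamma(α+Σx, β+Σt) = Gamma(563, 57).
Posterior mean = α'/β' = 563/57.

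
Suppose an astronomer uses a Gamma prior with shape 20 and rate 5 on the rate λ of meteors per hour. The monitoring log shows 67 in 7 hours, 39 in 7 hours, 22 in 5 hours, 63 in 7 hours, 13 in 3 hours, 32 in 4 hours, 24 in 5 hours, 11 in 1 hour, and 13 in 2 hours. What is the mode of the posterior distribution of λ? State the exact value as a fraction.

303/46

Total count: 67 + 39 + 22 + 63 + 13 + 32 + 24 + 11 + 13 = 284.
Total exposure: 7 + 7 + 5 + 7 + 3 + 4 + 5 + 1 + 2 = 41 hours.
The Gamma prior is conjugate for the Poisson rate, so λ | data ~ Gamma(20+284, 5+41) = Gamma(304, 46).
Posterior mode = (α'−1)/β' = 303/46.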